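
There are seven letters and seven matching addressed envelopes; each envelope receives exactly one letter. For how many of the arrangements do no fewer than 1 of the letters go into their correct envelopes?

3186

Sum C(7,i)·!(7-i) for i = 1..7:
  i=1: C(7,1)·!6 = 7·265 = 1855
  i=2: C(7,2)·!5 = 21·44 = 924
  i=3: C(7,3)·!4 = 35·9 = 315
  i=4: C(7,4)·!3 = 35·2 = 70
  i=5: C(7,5)·!2 = 21·1 = 21
  i=6: C(7,6)·!1 = 7·0 = 0
  i=7: C(7,7)·!0 = 1·1 = 1
Total = 3186.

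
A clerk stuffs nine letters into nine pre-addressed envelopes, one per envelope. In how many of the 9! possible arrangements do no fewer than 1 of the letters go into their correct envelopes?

229384

Sum C(9,i)·!(9-i) for i = 1..9:
  i=1: C(9,1)·!8 = 9·14833 = 133497
  i=2: C(9,2)·!7 = 36·1854 = 66744
  i=3: C(9,3)·!6 = 84·265 = 22260
  i=4: C(9,4)·!5 = 126·44 = 5544
  i=5: C(9,5)·!4 = 126·9 = 1134
  i=6: C(9,6)·!3 = 84·2 = 168
  i=7: C(9,7)·!2 = 36·1 = 36
  i=8: C(9,8)·!1 = 9·0 = 0
  i=9: C(9,9)·!0 = 1·1 = 1
Total = 229384.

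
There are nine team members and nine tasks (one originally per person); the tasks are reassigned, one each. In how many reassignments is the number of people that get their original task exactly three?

Choose which 3 of the 9 are fixed: C(9,3) = 84.
The remaining 6 must be deranged: !6 = 265.
Total: 84 × 265 = 22260.

22260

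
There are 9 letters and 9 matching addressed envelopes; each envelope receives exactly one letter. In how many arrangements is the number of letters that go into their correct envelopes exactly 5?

1134

Pick the 5 fixed positions: C(9,5) = 126 ways.
The other 4 form a derangement: !4 = 9.
Total: 126 × 9 = 1134.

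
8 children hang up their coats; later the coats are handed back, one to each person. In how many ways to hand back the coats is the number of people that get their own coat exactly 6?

28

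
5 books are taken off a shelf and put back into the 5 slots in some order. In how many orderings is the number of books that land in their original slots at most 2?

# with exactly i fixed is C(5,i)·!(5-i); sum over i=0..2:
  i=0: C(5,0)·!5 = 1·44 = 44
  i=1: C(5,1)·!4 = 5·9 = 45
  i=2: C(5,2)·!3 = 10·2 = 20
Total = 109.

109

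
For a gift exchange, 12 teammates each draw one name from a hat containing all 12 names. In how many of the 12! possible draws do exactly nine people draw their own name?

440

Choose which 9 of the 12 are fixed: C(12,9) = 220.
The remaining 3 must be deranged: !3 = 2.
Total: 220 × 2 = 440.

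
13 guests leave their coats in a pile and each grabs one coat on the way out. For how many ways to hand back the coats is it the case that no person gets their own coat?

2290792932

By inclusion-exclusion, !13 = Σ (-1)^k · 13!/k! for k=0..13
= 13! - 13!/1! + 13!/2! - 13!/3! + 13!/4! - 13!/5! + 13!/6! - 13!/7! + 13!/8! - 13!/9! + 13!/10! - 13!/11! + 13!/12! - 13!/13!
= 6227020800 - 6227020800 + 3113510400 - 1037836800 + 259459200 - 51891840 + 8648640 - 1235520 + 154440 - 17160 + 1716 - 156 + 13 - 1
= 2290792932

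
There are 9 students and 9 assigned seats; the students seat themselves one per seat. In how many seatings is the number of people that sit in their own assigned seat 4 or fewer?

361541

Sum C(9,i)·!(9-i) for i = 0..4:
  i=0: C(9,0)·!9 = 1·133496 = 133496
  i=1: C(9,1)·!8 = 9·14833 = 133497
  i=2: C(9,2)·!7 = 36·1854 = 66744
  i=3: C(9,3)·!6 = 84·265 = 22260
  i=4: C(9,4)·!5 = 126·44 = 5544
Total = 361541.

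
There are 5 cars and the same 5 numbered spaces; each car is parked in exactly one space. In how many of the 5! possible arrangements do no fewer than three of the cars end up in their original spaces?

Sum C(5,i)·!(5-i) for i = 3..5:
  i=3: C(5,3)·!2 = 10·1 = 10
  i=4: C(5,4)·!1 = 5·0 = 0
  i=5: C(5,5)·!0 = 1·1 = 1
Total = 11.

11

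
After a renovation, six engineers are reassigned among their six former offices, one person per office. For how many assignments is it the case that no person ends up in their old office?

265

By inclusion-exclusion, !6 = Σ (-1)^k · 6!/k! for k=0..6
= 6! - 6!/1! + 6!/2! - 6!/3! + 6!/4! - 6!/5! + 6!/6!
= 720 - 720 + 360 - 120 + 30 - 6 + 1
= 265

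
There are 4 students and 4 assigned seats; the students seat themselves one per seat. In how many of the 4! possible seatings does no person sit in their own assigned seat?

By inclusion-exclusion, !4 = Σ (-1)^k · 4!/k! for k=0..4
= 4! - 4!/1! + 4!/2! - 4!/3! + 4!/4!
= 24 - 24 + 12 - 4 + 1
= 9

9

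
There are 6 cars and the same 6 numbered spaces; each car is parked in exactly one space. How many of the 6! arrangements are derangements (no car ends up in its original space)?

265

Use !n = n·!(n-1) + (-1)^n.
!6 = 6·44 + 1 = 265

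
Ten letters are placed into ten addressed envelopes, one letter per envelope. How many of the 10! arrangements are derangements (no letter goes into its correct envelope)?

1334961

The subfactorial !10 = [10!/e] (nearest integer).
10! = 3628800, and 3628800/e ≈ 1334960.92, so !10 = 1334961.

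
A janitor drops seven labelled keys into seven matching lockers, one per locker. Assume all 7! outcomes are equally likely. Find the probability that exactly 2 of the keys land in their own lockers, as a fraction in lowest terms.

11/60

Favorable outcomes: C(7,2)·!5 = 21·44 = 924.
Total outcomes: 7! = 5040.
Probability = 924/5040 = 11/60.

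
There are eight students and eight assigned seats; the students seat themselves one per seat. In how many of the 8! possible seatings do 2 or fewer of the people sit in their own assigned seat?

37085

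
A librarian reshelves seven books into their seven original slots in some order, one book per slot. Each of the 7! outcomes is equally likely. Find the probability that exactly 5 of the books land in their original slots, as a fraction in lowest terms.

1/240

Favorable outcomes: C(7,5)·!2 = 21·1 = 21.
Total outcomes: 7! = 5040.
Probability = 21/5040 = 1/240.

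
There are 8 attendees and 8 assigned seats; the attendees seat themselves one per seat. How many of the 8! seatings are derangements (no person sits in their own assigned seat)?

14833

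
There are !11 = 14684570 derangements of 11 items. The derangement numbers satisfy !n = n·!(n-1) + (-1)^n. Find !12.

176214841

!12 = 12·14684570 + 1 = 176214841.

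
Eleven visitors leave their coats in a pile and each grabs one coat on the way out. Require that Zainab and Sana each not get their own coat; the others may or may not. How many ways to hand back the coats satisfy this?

33022080

Inclusion-exclusion on the 2 forbidden self-matches:
Σ_{j=0}^{2} (-1)^j C(2,j)(11-j)!
= C(2,0)·11! - C(2,1)·10! + C(2,2)·9!
= 39916800 - 7257600 + 362880
= 33022080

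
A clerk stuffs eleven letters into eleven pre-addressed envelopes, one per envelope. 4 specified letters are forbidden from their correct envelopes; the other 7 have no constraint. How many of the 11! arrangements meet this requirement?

27422640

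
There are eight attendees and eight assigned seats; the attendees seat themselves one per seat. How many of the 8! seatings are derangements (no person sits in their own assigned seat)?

!8 is the nearest integer to 8!/e.
8! = 40320, and 40320/e ≈ 14832.90, so !8 = 14833.

14833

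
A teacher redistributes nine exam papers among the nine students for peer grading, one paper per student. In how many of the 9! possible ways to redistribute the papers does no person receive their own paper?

133496

!9 is the nearest integer to 9!/e.
9! = 362880, and 362880/e ≈ 133496.09, so !9 = 133496.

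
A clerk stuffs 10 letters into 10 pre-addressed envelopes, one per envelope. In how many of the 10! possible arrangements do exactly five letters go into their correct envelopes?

11088

Pick the 5 fixed positions: C(10,5) = 252 ways.
The remaining 5 must be deranged: !5 = 44.
Total: 252 × 44 = 11088.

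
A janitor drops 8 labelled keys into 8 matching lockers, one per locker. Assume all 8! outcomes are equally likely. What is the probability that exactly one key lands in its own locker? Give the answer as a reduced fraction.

103/280

Favorable outcomes: C(8,1)·!7 = 8·1854 = 14832.
Total outcomes: 8! = 40320.
Probability = 14832/40320 = 103/280.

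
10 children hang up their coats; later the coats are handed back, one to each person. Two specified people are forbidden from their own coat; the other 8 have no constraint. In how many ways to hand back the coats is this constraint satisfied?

Let A_j be the event that the j-th constrained one is fixed. By inclusion-exclusion over the 2 events:
Σ_{j=0}^{2} (-1)^j C(2,j)(10-j)!
= C(2,0)·10! - C(2,1)·9! + C(2,2)·8!
= 3628800 - 725760 + 40320
= 2943360

2943360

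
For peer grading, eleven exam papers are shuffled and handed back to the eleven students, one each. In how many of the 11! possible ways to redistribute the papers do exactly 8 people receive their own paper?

330

Choose which 8 of the 11 are fixed: C(11,8) = 165.
The remaining 3 must be deranged: !3 = 2.
Total: 165 × 2 = 330.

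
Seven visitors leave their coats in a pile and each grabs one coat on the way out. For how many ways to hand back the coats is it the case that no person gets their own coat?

By inclusion-exclusion, !7 = Σ (-1)^k · 7!/k! for k=0..7
= 7! - 7!/1! + 7!/2! - 7!/3! + 7!/4! - 7!/5! + 7!/6! - 7!/7!
= 5040 - 5040 + 2520 - 840 + 210 - 42 + 7 - 1
= 1854

1854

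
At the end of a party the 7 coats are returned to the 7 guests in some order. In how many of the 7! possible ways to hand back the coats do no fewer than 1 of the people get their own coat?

Sum C(7,i)·!(7-i) for i = 1..7:
  i=1: C(7,1)·!6 = 7·265 = 1855
  i=2: C(7,2)·!5 = 21·44 = 924
  i=3: C(7,3)·!4 = 35·9 = 315
  i=4: C(7,4)·!3 = 35·2 = 70
  i=5: C(7,5)·!2 = 21·1 = 21
  i=6: C(7,6)·!1 = 7·0 = 0
  i=7: C(7,7)·!0 = 1·1 = 1
Total = 3186.

3186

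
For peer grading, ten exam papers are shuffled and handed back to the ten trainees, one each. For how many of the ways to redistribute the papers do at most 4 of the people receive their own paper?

# with exactly i fixed is C(10,i)·!(10-i); sum over i=0..4:
  i=0: C(10,0)·!10 = 1·1334961 = 1334961
  i=1: C(10,1)·!9 = 10·133496 = 1334960
  i=2: C(10,2)·!8 = 45·14833 = 667485
  i=3: C(10,3)·!7 = 120·1854 = 222480
  i=4: C(10,4)·!6 = 210·265 = 55650
Total = 3615536.

3615536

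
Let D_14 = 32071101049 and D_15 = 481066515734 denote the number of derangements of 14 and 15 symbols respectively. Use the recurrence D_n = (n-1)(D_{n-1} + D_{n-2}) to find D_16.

D_16 = (16-1)·(D_15 + D_14) = 15·(481066515734 + 32071101049) = 15·513137616783 = 7697064251745.

7697064251745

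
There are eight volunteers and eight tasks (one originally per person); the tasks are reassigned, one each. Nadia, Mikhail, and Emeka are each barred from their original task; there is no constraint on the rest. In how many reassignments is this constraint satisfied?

27240

Let A_j be the event that the j-th constrained one is fixed. By inclusion-exclusion over the 3 events:
Σ_{j=0}^{3} (-1)^j C(3,j)(8-j)!
= C(3,0)·8! - C(3,1)·7! + C(3,2)·6! - C(3,3)·5!
= 40320 - 15120 + 2160 - 120
= 27240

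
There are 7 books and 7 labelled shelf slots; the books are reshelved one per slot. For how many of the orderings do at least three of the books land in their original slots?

# with exactly i fixed is C(7,i)·!(7-i); sum over i=3..7:
  i=3: C(7,3)·!4 = 35·9 = 315
  i=4: C(7,4)·!3 = 35·2 = 70
  i=5: C(7,5)·!2 = 21·1 = 21
  i=6: C(7,6)·!1 = 7·0 = 0
  i=7: C(7,7)·!0 = 1·1 = 1
Total = 407.

407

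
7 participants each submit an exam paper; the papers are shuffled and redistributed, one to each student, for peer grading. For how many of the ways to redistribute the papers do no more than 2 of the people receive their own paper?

Sum C(7,i)·!(7-i) for i = 0..2:
  i=0: C(7,0)·!7 = 1·1854 = 1854
  i=1: C(7,1)·!6 = 7·265 = 1855
  i=2: C(7,2)·!5 = 21·44 = 924
Total = 4633.

4633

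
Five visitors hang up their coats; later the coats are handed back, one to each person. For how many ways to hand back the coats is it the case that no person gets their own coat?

!5 is the nearest integer to 5!/e.
5! = 120, and 120/e ≈ 44.15, so !5 = 44.

44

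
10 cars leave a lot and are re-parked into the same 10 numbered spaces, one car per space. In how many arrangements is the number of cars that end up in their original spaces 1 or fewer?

Sum C(10,i)·!(10-i) for i = 0..1:
  i=0: C(10,0)·!10 = 1·1334961 = 1334961
  i=1: C(10,1)·!9 = 10·133496 = 1334960
Total = 2669921.

2669921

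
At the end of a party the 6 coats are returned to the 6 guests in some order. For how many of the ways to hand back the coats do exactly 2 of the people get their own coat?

135

Choose which 2 of the 6 are fixed: C(6,2) = 15.
The other 4 form a derangement: !4 = 9.
Total: 15 × 9 = 135.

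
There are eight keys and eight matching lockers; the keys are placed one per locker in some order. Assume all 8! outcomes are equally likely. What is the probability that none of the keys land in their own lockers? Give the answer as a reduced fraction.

2119/5760

Favorable outcomes: !8 = 14833.
Total outcomes: 8! = 40320.
Probability = 14833/40320 = 2119/5760.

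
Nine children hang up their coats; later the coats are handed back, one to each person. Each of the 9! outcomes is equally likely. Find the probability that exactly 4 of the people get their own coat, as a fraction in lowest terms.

Favorable outcomes: C(9,4)·!5 = 126·44 = 5544.
Total outcomes: 9! = 362880.
Probability = 5544/362880 = 11/720.

11/720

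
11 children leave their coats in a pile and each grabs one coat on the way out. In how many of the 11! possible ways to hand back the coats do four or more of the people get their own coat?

Sum C(11,i)·!(11-i) for i = 4..11:
  i=4: C(11,4)·!7 = 330·1854 = 611820
  i=5: C(11,5)·!6 = 462·265 = 122430
  i=6: C(11,6)·!5 = 462·44 = 20328
  i=7: C(11,7)·!4 = 330·9 = 2970
  i=8: C(11,8)·!3 = 165·2 = 330
  i=9: C(11,9)·!2 = 55·1 = 55
  i=10: C(11,10)·!1 = 11·0 = 0
  i=11: C(11,11)·!0 = 1·1 = 1
Total = 757934.

757934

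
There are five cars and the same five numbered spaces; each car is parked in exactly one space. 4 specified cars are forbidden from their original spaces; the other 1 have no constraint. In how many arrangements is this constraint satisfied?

Inclusion-exclusion on the 4 forbidden self-matches:
Σ_{j=0}^{4} (-1)^j C(4,j)(5-j)!
= C(4,0)·5! - C(4,1)·4! + C(4,2)·3! - C(4,3)·2! + C(4,4)·1!
= 120 - 96 + 36 - 8 + 1
= 53

53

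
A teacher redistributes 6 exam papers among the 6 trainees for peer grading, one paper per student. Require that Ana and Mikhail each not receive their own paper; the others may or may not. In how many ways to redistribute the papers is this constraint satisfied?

Inclusion-exclusion on the 2 forbidden self-matches:
Σ_{j=0}^{2} (-1)^j C(2,j)(6-j)!
= C(2,0)·6! - C(2,1)·5! + C(2,2)·4!
= 720 - 240 + 24
= 504

504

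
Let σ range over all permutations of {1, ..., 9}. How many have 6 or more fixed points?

205

Sum C(9,i)·!(9-i) for i = 6..9:
  i=6: C(9,6)·!3 = 84·2 = 168
  i=7: C(9,7)·!2 = 36·1 = 36
  i=8: C(9,8)·!1 = 9·0 = 0
  i=9: C(9,9)·!0 = 1·1 = 1
Total = 205.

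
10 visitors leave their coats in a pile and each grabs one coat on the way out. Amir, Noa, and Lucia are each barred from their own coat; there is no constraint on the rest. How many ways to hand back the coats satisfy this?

Let A_j be the event that the j-th constrained one is fixed. By inclusion-exclusion over the 3 events:
Σ_{j=0}^{3} (-1)^j C(3,j)(10-j)!
= C(3,0)·10! - C(3,1)·9! + C(3,2)·8! - C(3,3)·7!
= 3628800 - 1088640 + 120960 - 5040
= 2656080

2656080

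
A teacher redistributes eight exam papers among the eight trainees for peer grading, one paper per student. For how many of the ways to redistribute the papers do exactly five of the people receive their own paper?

112

Choose which 5 of the 8 are fixed: C(8,5) = 56.
The remaining 3 must be deranged: !3 = 2.
Total: 56 × 2 = 112.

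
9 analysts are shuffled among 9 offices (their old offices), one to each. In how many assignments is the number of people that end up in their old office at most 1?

266993

Sum C(9,i)·!(9-i) for i = 0..1:
  i=0: C(9,0)·!9 = 1·133496 = 133496
  i=1: C(9,1)·!8 = 9·14833 = 133497
Total = 266993.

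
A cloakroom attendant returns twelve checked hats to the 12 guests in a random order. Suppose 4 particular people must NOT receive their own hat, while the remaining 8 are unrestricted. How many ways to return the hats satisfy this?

339696000

Inclusion-exclusion on the 4 forbidden self-matches:
Σ_{j=0}^{4} (-1)^j C(4,j)(12-j)!
= C(4,0)·12! - C(4,1)·11! + C(4,2)·10! - C(4,3)·9! + C(4,4)·8!
= 479001600 - 159667200 + 21772800 - 1451520 + 40320
= 339696000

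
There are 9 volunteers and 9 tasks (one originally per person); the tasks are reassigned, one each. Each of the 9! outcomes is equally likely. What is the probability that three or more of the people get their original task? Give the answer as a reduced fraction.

Favorable outcomes: Σ_{i≥3} C(9,i)·!(9-i) = 84·265 + 126·44 + 126·9 + 84·2 + 36·1 + 9·0 + 1·1 = 29143.
Total outcomes: 9! = 362880.
Probability = 29143/362880 = 29143/362880.

29143/362880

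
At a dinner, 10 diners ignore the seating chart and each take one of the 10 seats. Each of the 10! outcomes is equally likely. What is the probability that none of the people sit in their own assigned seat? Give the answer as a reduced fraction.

16481/44800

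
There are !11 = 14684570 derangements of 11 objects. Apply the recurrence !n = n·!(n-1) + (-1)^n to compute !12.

!12 = 12·14684570 + 1 = 176214841.

176214841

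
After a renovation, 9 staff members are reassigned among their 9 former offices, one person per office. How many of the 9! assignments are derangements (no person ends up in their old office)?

133496

Recurrence: !9 = 9·!8 + (-1)^9.
!9 = 9·14833 - 1 = 133496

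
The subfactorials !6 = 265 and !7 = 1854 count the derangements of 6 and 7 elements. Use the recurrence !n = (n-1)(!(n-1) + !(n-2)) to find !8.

!8 = (8-1)·(!7 + !6) = 7·(1854 + 265) = 7·2119 = 14833.

14833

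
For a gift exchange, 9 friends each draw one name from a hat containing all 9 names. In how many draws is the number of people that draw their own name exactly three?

22260

Choose which 3 of the 9 are fixed: C(9,3) = 84.
The other 6 form a derangement: !6 = 265.
Total: 84 × 265 = 22260.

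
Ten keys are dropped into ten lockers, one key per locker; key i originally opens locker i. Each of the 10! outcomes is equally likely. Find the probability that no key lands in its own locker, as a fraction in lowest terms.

16481/44800

Favorable outcomes: !10 = 1334961.
Total outcomes: 10! = 3628800.
Probability = 1334961/3628800 = 16481/44800.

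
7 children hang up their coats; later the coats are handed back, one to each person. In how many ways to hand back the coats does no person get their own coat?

The number of derangements of 7 is !7 = Σ_{k=0}^{7} (-1)^k·7!/k!
= 7! - 7!/1! + 7!/2! - 7!/3! + 7!/4! - 7!/5! + 7!/6! - 7!/7!
= 5040 - 5040 + 2520 - 840 + 210 - 42 + 7 - 1
= 1854

1854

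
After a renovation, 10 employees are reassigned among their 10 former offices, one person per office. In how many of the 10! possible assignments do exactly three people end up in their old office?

Choose which 3 of the 10 are fixed: C(10,3) = 120.
The other 7 form a derangement: !7 = 1854.
Total: 120 × 1854 = 222480.

222480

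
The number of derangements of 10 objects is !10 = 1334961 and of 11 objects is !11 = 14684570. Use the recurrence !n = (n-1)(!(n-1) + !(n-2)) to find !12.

176214841

!12 = (12-1)·(!11 + !10) = 11·(14684570 + 1334961) = 11·16019531 = 176214841.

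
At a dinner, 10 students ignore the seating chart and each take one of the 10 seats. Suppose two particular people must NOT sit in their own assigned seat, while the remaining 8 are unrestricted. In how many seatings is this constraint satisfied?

Inclusion-exclusion on the 2 forbidden self-matches:
Σ_{j=0}^{2} (-1)^j C(2,j)(10-j)!
= C(2,0)·10! - C(2,1)·9! + C(2,2)·8!
= 3628800 - 725760 + 40320
= 2943360

2943360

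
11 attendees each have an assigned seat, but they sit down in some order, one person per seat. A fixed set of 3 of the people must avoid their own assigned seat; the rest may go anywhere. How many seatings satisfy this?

Let A_j be the event that the j-th constrained one is fixed. By inclusion-exclusion over the 3 events:
Σ_{j=0}^{3} (-1)^j C(3,j)(11-j)!
= C(3,0)·11! - C(3,1)·10! + C(3,2)·9! - C(3,3)·8!
= 39916800 - 10886400 + 1088640 - 40320
= 30078720

30078720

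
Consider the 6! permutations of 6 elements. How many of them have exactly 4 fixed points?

15

Pick the 4 fixed positions: C(6,4) = 15 ways.
The other 2 form a derangement: !2 = 1.
Total: 15 × 1 = 15.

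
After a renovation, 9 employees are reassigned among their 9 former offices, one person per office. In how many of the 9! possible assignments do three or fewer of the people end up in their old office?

# with exactly i fixed is C(9,i)·!(9-i); sum over i=0..3:
  i=0: C(9,0)·!9 = 1·133496 = 133496
  i=1: C(9,1)·!8 = 9·14833 = 133497
  i=2: C(9,2)·!7 = 36·1854 = 66744
  i=3: C(9,3)·!6 = 84·265 = 22260
Total = 355997.

355997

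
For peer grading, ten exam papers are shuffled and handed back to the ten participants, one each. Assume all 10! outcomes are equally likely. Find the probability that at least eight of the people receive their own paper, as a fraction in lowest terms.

Favorable outcomes: Σ_{i≥8} C(10,i)·!(10-i) = 45·1 + 10·0 + 1·1 = 46.
Total outcomes: 10! = 3628800.
Probability = 46/3628800 = 23/1814400.

23/1814400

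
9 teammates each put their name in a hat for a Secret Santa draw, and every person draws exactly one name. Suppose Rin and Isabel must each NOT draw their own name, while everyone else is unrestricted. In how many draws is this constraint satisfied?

Inclusion-exclusion on the 2 forbidden self-matches:
Σ_{j=0}^{2} (-1)^j C(2,j)(9-j)!
= C(2,0)·9! - C(2,1)·8! + C(2,2)·7!
= 362880 - 80640 + 5040
= 287280

287280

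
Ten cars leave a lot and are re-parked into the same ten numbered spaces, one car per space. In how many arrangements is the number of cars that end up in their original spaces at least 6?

2176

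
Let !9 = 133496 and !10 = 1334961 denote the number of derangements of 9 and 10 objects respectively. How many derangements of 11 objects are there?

14684570

!11 = (11-1)·(!10 + !9) = 10·(1334961 + 133496) = 10·1468457 = 14684570.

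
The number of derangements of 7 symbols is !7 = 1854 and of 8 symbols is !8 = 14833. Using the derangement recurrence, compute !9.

!9 = (9-1)·(!8 + !7) = 8·(14833 + 1854) = 8·16687 = 133496.

133496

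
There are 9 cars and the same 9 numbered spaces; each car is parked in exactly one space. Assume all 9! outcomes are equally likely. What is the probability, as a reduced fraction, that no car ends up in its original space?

16687/45360

Favorable outcomes: !9 = 133496.
Total outcomes: 9! = 362880.
Probability = 133496/362880 = 16687/45360.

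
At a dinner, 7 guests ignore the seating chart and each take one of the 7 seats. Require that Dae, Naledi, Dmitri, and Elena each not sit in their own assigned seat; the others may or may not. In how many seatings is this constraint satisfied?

2790

Let A_j be the event that the j-th constrained one is fixed. By inclusion-exclusion over the 4 events:
Σ_{j=0}^{4} (-1)^j C(4,j)(7-j)!
= C(4,0)·7! - C(4,1)·6! + C(4,2)·5! - C(4,3)·4! + C(4,4)·3!
= 5040 - 2880 + 720 - 96 + 6
= 2790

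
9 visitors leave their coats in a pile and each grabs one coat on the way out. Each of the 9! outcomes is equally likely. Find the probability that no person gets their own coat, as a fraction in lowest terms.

Favorable outcomes: !9 = 133496.
Total outcomes: 9! = 362880.
Probability = 133496/362880 = 16687/45360.

16687/45360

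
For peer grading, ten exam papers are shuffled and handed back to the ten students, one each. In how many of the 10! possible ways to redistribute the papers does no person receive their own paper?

1334961

!10 is the nearest integer to 10!/e.
10! = 3628800, and 3628800/e ≈ 1334960.92, so !10 = 1334961.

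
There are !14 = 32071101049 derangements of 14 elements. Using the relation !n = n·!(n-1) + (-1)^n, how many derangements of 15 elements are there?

481066515734

!15 = 15·32071101049 - 1 = 481066515734.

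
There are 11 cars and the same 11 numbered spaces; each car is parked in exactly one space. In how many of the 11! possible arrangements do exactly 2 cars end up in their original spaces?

7342280

Choose which 2 of the 11 are fixed: C(11,2) = 55.
The other 9 form a derangement: !9 = 133496.
Total: 55 × 133496 = 7342280.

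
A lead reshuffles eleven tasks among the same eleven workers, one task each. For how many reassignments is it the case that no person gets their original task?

!11 = 11! · Σ_{k=0}^{11} (-1)^k/k!
= 11! - 11!/1! + 11!/2! - 11!/3! + 11!/4! - 11!/5! + 11!/6! - 11!/7! + 11!/8! - 11!/9! + 11!/10! - 11!/11!
= 39916800 - 39916800 + 19958400 - 6652800 + 1663200 - 332640 + 55440 - 7920 + 990 - 110 + 11 - 1
= 14684570

14684570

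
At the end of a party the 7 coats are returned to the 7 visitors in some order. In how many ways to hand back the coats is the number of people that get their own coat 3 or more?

407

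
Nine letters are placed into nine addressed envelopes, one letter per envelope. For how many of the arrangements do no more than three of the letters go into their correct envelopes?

Sum C(9,i)·!(9-i) for i = 0..3:
  i=0: C(9,0)·!9 = 1·133496 = 133496
  i=1: C(9,1)·!8 = 9·14833 = 133497
  i=2: C(9,2)·!7 = 36·1854 = 66744
  i=3: C(9,3)·!6 = 84·265 = 22260
Total = 355997.

355997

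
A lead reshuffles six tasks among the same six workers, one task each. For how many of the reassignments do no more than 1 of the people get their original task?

529

# with exactly i fixed is C(6,i)·!(6-i); sum over i=0..1:
  i=0: C(6,0)·!6 = 1·265 = 265
  i=1: C(6,1)·!5 = 6·44 = 264
Total = 529.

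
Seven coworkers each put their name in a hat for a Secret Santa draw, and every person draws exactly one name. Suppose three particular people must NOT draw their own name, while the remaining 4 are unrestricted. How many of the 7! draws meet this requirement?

3216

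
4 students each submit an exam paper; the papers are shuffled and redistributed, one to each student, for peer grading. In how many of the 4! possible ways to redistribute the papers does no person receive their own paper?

!4 is the nearest integer to 4!/e.
4! = 24, and 24/e ≈ 8.83, so !4 = 9.

9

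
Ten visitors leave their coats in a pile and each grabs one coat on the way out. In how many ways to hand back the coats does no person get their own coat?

Use !n = n·!(n-1) + (-1)^n.
!10 = 10·133496 + 1 = 1334961

1334961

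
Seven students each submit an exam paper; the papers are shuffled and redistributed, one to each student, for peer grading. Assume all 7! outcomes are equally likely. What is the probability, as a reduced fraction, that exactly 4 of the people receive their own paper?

1/72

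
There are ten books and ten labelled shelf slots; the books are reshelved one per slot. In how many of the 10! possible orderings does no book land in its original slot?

The subfactorial !10 = [10!/e] (nearest integer).
10! = 3628800, and 3628800/e ≈ 1334960.92, so !10 = 1334961.

1334961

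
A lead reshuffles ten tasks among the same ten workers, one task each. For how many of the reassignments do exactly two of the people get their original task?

667485

Pick the 2 fixed positions: C(10,2) = 45 ways.
The remaining 8 must be deranged: !8 = 14833.
Total: 45 × 14833 = 667485.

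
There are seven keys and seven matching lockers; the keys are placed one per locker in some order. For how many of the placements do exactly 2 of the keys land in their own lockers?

Choose which 2 of the 7 are fixed: C(7,2) = 21.
The other 5 form a derangement: !5 = 44.
Total: 21 × 44 = 924.

924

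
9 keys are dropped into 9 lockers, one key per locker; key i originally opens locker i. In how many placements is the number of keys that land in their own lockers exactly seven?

Choose which 7 of the 9 are fixed: C(9,7) = 36.
The other 2 form a derangement: !2 = 1.
Total: 36 × 1 = 36.

36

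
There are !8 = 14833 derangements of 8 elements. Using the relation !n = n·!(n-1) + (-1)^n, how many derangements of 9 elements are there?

133496

!9 = 9·14833 - 1 = 133496.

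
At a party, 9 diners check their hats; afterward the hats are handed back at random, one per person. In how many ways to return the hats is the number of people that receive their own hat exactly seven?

Choose which 7 of the 9 are fixed: C(9,7) = 36.
The other 2 form a derangement: !2 = 1.
Total: 36 × 1 = 36.

36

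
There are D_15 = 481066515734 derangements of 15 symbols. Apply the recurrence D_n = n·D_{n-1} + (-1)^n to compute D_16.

D_16 = 16·481066515734 + 1 = 7697064251745.

7697064251745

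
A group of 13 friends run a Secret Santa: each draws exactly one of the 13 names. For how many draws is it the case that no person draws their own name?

2290792932

Recurrence: !13 = 13·!12 + (-1)^13.
!13 = 13·176214841 - 1 = 2290792932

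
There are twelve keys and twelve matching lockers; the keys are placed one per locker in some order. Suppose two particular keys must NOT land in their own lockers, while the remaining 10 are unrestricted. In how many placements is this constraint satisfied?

402796800

Inclusion-exclusion on the 2 forbidden self-matches:
Σ_{j=0}^{2} (-1)^j C(2,j)(12-j)!
= C(2,0)·12! - C(2,1)·11! + C(2,2)·10!
= 479001600 - 79833600 + 3628800
= 402796800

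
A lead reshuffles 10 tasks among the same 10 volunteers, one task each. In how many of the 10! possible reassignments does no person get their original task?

1334961

The number of derangements of 10 is !10 = Σ_{k=0}^{10} (-1)^k·10!/k!
= 10! - 10!/1! + 10!/2! - 10!/3! + 10!/4! - 10!/5! + 10!/6! - 10!/7! + 10!/8! - 10!/9! + 10!/10!
= 3628800 - 3628800 + 1814400 - 604800 + 151200 - 30240 + 5040 - 720 + 90 - 10 + 1
= 1334961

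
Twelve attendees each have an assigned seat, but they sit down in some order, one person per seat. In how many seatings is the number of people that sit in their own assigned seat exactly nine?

Choose which 9 of the 12 are fixed: C(12,9) = 220.
The other 3 form a derangement: !3 = 2.
Total: 220 × 2 = 440.

440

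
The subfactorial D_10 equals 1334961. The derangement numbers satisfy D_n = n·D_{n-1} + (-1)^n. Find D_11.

14684570

D_11 = 11·1334961 - 1 = 14684570.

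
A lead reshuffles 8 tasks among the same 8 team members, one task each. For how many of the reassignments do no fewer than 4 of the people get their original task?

771

# with exactly i fixed is C(8,i)·!(8-i); sum over i=4..8:
  i=4: C(8,4)·!4 = 70·9 = 630
  i=5: C(8,5)·!3 = 56·2 = 112
  i=6: C(8,6)·!2 = 28·1 = 28
  i=7: C(8,7)·!1 = 8·0 = 0
  i=8: C(8,8)·!0 = 1·1 = 1
Total = 771.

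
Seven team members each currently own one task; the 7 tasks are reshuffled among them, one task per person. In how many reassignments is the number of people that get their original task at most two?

4633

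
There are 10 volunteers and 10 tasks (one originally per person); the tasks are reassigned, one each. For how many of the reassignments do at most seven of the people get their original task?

3628754

Sum C(10,i)·!(10-i) for i = 0..7:
  i=0: C(10,0)·!10 = 1·1334961 = 1334961
  i=1: C(10,1)·!9 = 10·133496 = 1334960
  i=2: C(10,2)·!8 = 45·14833 = 667485
  i=3: C(10,3)·!7 = 120·1854 = 222480
  i=4: C(10,4)·!6 = 210·265 = 55650
  i=5: C(10,5)·!5 = 252·44 = 11088
  i=6: C(10,6)·!4 = 210·9 = 1890
  i=7: C(10,7)·!3 = 120·2 = 240
Total = 3628754.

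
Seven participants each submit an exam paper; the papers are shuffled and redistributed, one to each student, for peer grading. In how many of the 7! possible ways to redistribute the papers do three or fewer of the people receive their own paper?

# with exactly i fixed is C(7,i)·!(7-i); sum over i=0..3:
  i=0: C(7,0)·!7 = 1·1854 = 1854
  i=1: C(7,1)·!6 = 7·265 = 1855
  i=2: C(7,2)·!5 = 21·44 = 924
  i=3: C(7,3)·!4 = 35·9 = 315
Total = 4948.

4948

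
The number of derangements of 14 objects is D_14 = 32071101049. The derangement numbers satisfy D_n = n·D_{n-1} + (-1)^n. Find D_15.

481066515734

D_15 = 15·32071101049 - 1 = 481066515734.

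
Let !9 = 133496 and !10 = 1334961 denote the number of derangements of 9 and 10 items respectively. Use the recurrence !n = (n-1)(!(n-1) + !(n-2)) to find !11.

14684570

!11 = (11-1)·(!10 + !9) = 10·(1334961 + 133496) = 10·1468457 = 14684570.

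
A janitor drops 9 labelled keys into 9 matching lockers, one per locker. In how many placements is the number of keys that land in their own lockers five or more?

1339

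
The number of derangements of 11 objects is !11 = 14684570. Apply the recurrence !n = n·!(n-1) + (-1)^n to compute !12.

176214841

!12 = 12·14684570 + 1 = 176214841.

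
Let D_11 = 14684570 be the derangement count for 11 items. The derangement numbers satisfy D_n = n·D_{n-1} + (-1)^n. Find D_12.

176214841

D_12 = 12·14684570 + 1 = 176214841.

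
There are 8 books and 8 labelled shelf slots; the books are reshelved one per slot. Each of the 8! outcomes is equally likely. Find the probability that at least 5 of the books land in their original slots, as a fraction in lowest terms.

47/13440

Favorable outcomes: Σ_{i≥5} C(8,i)·!(8-i) = 56·2 + 28·1 + 8·0 + 1·1 = 141.
Total outcomes: 8! = 40320.
Probability = 141/40320 = 47/13440.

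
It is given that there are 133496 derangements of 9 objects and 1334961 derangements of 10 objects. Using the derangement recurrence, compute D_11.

14684570

D_11 = (11-1)·(D_10 + D_9) = 10·(1334961 + 133496) = 10·1468457 = 14684570.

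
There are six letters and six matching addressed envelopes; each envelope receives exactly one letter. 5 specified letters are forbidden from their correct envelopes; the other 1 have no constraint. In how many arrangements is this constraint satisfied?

Let A_j be the event that the j-th constrained one is fixed. By inclusion-exclusion over the 5 events:
Σ_{j=0}^{5} (-1)^j C(5,j)(6-j)!
= C(5,0)·6! - C(5,1)·5! + C(5,2)·4! - C(5,3)·3! + C(5,4)·2! - C(5,5)·1!
= 720 - 600 + 240 - 60 + 10 - 1
= 309

309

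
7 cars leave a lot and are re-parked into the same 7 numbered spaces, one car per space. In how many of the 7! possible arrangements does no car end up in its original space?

1854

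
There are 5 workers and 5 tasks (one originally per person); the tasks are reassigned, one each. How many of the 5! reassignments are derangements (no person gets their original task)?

44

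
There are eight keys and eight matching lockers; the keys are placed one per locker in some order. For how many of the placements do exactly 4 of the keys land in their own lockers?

630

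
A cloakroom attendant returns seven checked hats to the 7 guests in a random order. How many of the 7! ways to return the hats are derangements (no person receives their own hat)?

1854

By inclusion-exclusion, !7 = Σ (-1)^k · 7!/k! for k=0..7
= 7! - 7!/1! + 7!/2! - 7!/3! + 7!/4! - 7!/5! + 7!/6! - 7!/7!
= 5040 - 5040 + 2520 - 840 + 210 - 42 + 7 - 1
= 1854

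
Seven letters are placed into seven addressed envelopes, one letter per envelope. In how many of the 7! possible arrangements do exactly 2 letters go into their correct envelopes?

Pick the 2 fixed positions: C(7,2) = 21 ways.
The other 5 form a derangement: !5 = 44.
Total: 21 × 44 = 924.

924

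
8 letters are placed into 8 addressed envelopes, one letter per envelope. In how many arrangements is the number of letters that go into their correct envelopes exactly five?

112

Choose which 5 of the 8 are fixed: C(8,5) = 56.
The other 3 form a derangement: !3 = 2.
Total: 56 × 2 = 112.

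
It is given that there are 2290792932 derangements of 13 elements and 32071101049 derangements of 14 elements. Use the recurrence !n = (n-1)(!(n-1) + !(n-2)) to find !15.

481066515734

!15 = (15-1)·(!14 + !13) = 14·(32071101049 + 2290792932) = 14·34361893981 = 481066515734.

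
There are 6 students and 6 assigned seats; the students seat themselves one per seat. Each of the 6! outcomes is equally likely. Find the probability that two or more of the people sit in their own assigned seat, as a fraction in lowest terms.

Favorable outcomes: Σ_{i≥2} C(6,i)·!(6-i) = 15·9 + 20·2 + 15·1 + 6·0 + 1·1 = 191.
Total outcomes: 6! = 720.
Probability = 191/720 = 191/720.

191/720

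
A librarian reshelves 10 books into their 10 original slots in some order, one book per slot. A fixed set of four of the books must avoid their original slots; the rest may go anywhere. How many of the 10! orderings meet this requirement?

2399760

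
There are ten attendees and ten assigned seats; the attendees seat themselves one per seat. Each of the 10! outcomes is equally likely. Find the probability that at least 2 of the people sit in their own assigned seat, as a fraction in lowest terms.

Favorable outcomes: Σ_{i≥2} C(10,i)·!(10-i) = 45·14833 + 120·1854 + 210·265 + 252·44 + 210·9 + 120·2 + 45·1 + 10·0 + 1·1 = 958879.
Total outcomes: 10! = 3628800.
Probability = 958879/3628800 = 958879/3628800.

958879/3628800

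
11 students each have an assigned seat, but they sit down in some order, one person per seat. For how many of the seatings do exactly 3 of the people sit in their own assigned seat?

Pick the 3 fixed positions: C(11,3) = 165 ways.
The other 8 form a derangement: !8 = 14833.
Total: 165 × 14833 = 2447445.

2447445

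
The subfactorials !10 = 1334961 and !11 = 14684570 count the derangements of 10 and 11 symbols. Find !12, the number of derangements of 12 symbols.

176214841

!12 = (12-1)·(!11 + !10) = 11·(14684570 + 1334961) = 11·16019531 = 176214841.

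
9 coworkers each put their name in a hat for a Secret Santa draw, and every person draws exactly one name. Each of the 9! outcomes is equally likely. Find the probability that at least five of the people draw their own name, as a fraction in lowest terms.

Favorable outcomes: Σ_{i≥5} C(9,i)·!(9-i) = 126·9 + 84·2 + 36·1 + 9·0 + 1·1 = 1339.
Total outcomes: 9! = 362880.
Probability = 1339/362880 = 1339/362880.

1339/362880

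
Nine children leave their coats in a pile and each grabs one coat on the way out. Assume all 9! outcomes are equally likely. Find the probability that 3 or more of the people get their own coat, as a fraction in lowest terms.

29143/362880

Favorable outcomes: Σ_{i≥3} C(9,i)·!(9-i) = 84·265 + 126·44 + 126·9 + 84·2 + 36·1 + 9·0 + 1·1 = 29143.
Total outcomes: 9! = 362880.
Probability = 29143/362880 = 29143/362880.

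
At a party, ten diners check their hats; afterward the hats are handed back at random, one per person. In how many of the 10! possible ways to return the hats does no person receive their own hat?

1334961

By inclusion-exclusion, !10 = Σ (-1)^k · 10!/k! for k=0..10
= 10! - 10!/1! + 10!/2! - 10!/3! + 10!/4! - 10!/5! + 10!/6! - 10!/7! + 10!/8! - 10!/9! + 10!/10!
= 3628800 - 3628800 + 1814400 - 604800 + 151200 - 30240 + 5040 - 720 + 90 - 10 + 1
= 1334961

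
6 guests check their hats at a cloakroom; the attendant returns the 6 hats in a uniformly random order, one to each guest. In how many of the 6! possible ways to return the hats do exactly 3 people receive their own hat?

40

Choose which 3 of the 6 are fixed: C(6,3) = 20.
The other 3 form a derangement: !3 = 2.
Total: 20 × 2 = 40.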